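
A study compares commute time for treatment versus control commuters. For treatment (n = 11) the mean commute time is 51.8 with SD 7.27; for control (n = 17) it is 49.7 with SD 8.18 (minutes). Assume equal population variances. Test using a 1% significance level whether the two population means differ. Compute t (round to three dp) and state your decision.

Let group 1 = treatment, group 2 = control. H0: μ_1 = μ_2; H1: μ_1 ≠ μ_2 (two-sample pooled-variance t-test, two-sided).
s_p² = [(11−1)·7.27² + (17−1)·8.18²]/(11+17−2) = 61.5049
t = (51.8 − 49.7)/√[61.5049·(1/11 + 1/17)] = 0.692
df = n₁ + n₂ − 2 = 26
Two-sided p-value ≈ 0.4951
Since p ≈ 0.4951 > α = 0.01, fail to reject H0; the evidence is not statistically significant.

t = 0.692; fail to reject H0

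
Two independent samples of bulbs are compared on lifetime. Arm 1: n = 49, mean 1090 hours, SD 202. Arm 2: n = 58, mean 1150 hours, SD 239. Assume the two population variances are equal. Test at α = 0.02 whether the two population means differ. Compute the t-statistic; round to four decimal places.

-1.3876

Let group 1 = arm 1, group 2 = arm 2. H0: μ_1 = μ_2; H1: μ_1 ≠ μ_2 (two-sample pooled-variance t-test, two-sided).
s_p² = [(49−1)·202² + (58−1)·239²]/(49+58−2) = 49661.8
t = (1090 − 1150)/√[49661.8·(1/49 + 1/58)] = -1.3876
df = n₁ + n₂ − 2 = 105
Two-sided p-value ≈ 0.168
Since p ≈ 0.168 > α = 0.02, fail to reject H0; the data do not provide sufficient evidence against H0.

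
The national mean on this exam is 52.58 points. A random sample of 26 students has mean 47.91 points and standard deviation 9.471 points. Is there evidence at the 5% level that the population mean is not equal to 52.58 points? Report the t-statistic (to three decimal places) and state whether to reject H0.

H0: μ = 52.58; H1: μ ≠ 52.58 (one-sample t-test, two-sided).
t = (x̄ − μ₀)/(s/√n) = (47.91 − 52.58)/(9.471/√26) = -2.514
df = n − 1 = 25
Two-sided p-value ≈ 0.019
Since p ≈ 0.019 < α = 0.05, reject H0; the evidence is statistically significant.

t = -2.514; reject H0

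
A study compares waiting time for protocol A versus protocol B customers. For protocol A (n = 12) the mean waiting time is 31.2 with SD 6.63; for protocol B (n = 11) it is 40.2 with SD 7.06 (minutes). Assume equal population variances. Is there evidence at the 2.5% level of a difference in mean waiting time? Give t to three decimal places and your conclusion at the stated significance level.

t = -3.153; reject H0

Let group 1 = protocol A, group 2 = protocol B. H0: μ_1 = μ_2; H1: μ_1 ≠ μ_2 (two-sample pooled-variance t-test, two-sided).
s_p² = [(12−1)·6.63² + (11−1)·7.06²]/(12+11−2) = 46.7601
t = (31.2 − 40.2)/√[46.7601·(1/12 + 1/11)] = -3.153
df = n₁ + n₂ − 2 = 21
Two-sided p-value ≈ 0.005
Since p ≈ 0.005 < α = 0.025, reject H0; the data support H1.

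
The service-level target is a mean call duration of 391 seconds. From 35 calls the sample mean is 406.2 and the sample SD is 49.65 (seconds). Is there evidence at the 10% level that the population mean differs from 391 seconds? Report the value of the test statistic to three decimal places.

1.811

H0: μ = 391; H1: μ ≠ 391 (one-sample t-test, two-sided).
t = (x̄ − μ₀)/(s/√n) = (406.2 − 391)/(49.65/√35) = 1.811
df = n − 1 = 34
Two-sided p-value ≈ 0.079
Since p ≈ 0.079 < α = 0.1, reject H0; the data support H1.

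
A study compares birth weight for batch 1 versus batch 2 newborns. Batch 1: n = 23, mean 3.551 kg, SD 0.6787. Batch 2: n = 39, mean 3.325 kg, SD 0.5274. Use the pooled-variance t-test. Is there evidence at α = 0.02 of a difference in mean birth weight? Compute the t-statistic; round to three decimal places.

1.463

Let group 1 = batch 1, group 2 = batch 2. H0: μ_1 = μ_2; H1: μ_1 ≠ μ_2 (two-sample pooled-variance t-test, two-sided).
s_p² = [(23−1)·0.6787² + (39−1)·0.5274²]/(23+39−2) = 0.345061
t = (3.551 − 3.325)/√[0.345061·(1/23 + 1/39)] = 1.463
df = n₁ + n₂ − 2 = 60
Two-sided p-value ≈ 0.1486
Since p ≈ 0.1486 > α = 0.02, fail to reject H0; the evidence is not statistically significant.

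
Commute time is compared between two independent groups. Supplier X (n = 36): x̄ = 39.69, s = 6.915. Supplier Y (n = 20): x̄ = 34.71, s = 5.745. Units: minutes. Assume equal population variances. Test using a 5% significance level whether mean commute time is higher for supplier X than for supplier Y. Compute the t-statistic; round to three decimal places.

Let group 1 = supplier X, group 2 = supplier Y. H0: μ_1 = μ_2; H1: μ_1 > μ_2 (two-sample pooled-variance t-test, right-tailed).
s_p² = [(36−1)·6.915² + (20−1)·5.745²]/(36+20−2) = 42.6055
t = (39.69 − 34.71)/√[42.6055·(1/36 + 1/20)] = 2.736
df = n₁ + n₂ − 2 = 54
p-value = P(T ≥ 2.736) ≈ 0.0042
Since p ≈ 0.0042 < α = 0.05, reject H0; the evidence is statistically significant.

2.736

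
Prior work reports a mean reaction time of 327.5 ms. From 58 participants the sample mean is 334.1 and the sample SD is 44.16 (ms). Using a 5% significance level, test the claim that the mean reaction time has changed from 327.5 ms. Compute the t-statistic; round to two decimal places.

1.14

H0: μ = 327.5; H1: μ ≠ 327.5 (one-sample t-test, two-sided).
t = (x̄ − μ₀)/(s/√n) = (334.1 − 327.5)/(44.16/√58) = 1.14
df = n − 1 = 57
Two-sided p-value ≈ 0.260
Since p ≈ 0.260 > α = 0.05, fail to reject H0; the evidence is not statistically significant.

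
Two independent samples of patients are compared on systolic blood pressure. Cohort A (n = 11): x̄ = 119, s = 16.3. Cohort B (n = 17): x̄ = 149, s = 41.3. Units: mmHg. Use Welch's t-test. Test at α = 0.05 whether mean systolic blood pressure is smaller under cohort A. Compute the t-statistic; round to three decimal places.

-2.689

Let group 1 = cohort A, group 2 = cohort B. H0: μ_1 = μ_2; H1: μ_1 < μ_2 (Welch's two-sample t-test, left-tailed).
t = (x̄_1 − x̄_2)/√(s_1²/n_1 + s_2²/n_2) = (119 − 149)/√(16.3²/11 + 41.3²/17) = -2.689
Welch–Satterthwaite df ≈ 22.54
p-value = P(T ≤ -2.689) ≈ 0.0066
Since p ≈ 0.0066 < α = 0.05, reject H0; the evidence is statistically significant.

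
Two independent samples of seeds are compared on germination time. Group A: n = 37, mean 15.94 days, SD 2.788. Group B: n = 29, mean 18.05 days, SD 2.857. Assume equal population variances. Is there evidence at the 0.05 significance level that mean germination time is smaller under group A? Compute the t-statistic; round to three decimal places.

-3.019

Let group 1 = group A, group 2 = group B. H0: μ_1 = μ_2; H1: μ_1 < μ_2 (two-sample pooled-variance t-test, left-tailed).
s_p² = [(37−1)·2.788² + (29−1)·2.857²]/(37+29−2) = 7.94335
t = (15.94 − 18.05)/√[7.94335·(1/37 + 1/29)] = -3.019
df = n₁ + n₂ − 2 = 64
p-value = P(T ≤ -3.019) ≈ 0.002
Since p ≈ 0.002 < α = 0.05, reject H0; the evidence is statistically significant.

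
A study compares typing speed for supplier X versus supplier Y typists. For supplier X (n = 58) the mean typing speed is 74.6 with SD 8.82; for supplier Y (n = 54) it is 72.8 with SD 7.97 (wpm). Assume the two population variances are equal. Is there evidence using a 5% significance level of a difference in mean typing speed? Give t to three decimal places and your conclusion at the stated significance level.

t = 1.130; fail to reject H0

Let group 1 = supplier X, group 2 = supplier Y. H0: μ_1 = μ_2; H1: μ_1 ≠ μ_2 (two-sample pooled-variance t-test, two-sided).
s_p² = [(58−1)·8.82² + (54−1)·7.97²]/(58+54−2) = 70.9161
t = (74.6 − 72.8)/√[70.9161·(1/58 + 1/54)] = 1.130
df = n₁ + n₂ − 2 = 110
Two-sided p-value ≈ 0.2608
Since p ≈ 0.2608 > α = 0.05, fail to reject H0; the evidence is not statistically significant.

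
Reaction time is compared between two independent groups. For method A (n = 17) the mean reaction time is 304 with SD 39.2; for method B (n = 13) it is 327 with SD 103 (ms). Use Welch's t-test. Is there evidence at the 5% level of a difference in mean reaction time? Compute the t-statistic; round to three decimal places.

Let group 1 = method A, group 2 = method B. H0: μ_1 = μ_2; H1: μ_1 ≠ μ_2 (Welch's two-sample t-test, two-sided).
t = (x̄_1 − x̄_2)/√(s_1²/n_1 + s_2²/n_2) = (304 − 327)/√(39.2²/17 + 103²/13) = -0.764
Welch–Satterthwaite df ≈ 14.67
Two-sided p-value ≈ 0.4570
Since p ≈ 0.4570 > α = 0.05, fail to reject H0; the evidence is not statistically significant.

-0.764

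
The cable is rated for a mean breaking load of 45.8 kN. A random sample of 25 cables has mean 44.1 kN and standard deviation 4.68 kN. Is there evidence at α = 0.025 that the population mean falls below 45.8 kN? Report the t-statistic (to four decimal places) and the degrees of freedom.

H0: μ = 45.8; H1: μ < 45.8 (one-sample t-test, left-tailed).
t = (x̄ − μ₀)/(s/√n) = (44.1 − 45.8)/(4.68/√25) = -1.8162
df = n − 1 = 24
p-value = P(T ≤ -1.8162) ≈ 0.041
Since p ≈ 0.041 > α = 0.025, fail to reject H0; the evidence is not statistically significant.

t = -1.8162, df = 24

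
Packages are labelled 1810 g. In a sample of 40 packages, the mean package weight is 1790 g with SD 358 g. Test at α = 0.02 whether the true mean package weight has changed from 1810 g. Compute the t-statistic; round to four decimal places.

-0.3533

H0: μ = 1810; H1: μ ≠ 1810 (one-sample t-test, two-sided).
t = (x̄ − μ₀)/(s/√n) = (1790 − 1810)/(358/√40) = -0.3533
df = n − 1 = 39
Two-sided p-value ≈ 0.7257
Since p ≈ 0.7257 > α = 0.02, fail to reject H0; the data do not provide sufficient evidence against H0.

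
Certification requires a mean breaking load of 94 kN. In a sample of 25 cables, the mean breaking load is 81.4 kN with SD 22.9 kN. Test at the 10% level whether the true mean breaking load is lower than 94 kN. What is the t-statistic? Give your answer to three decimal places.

-2.751

H0: μ = 94; H1: μ < 94 (one-sample t-test, left-tailed).
t = (x̄ − μ₀)/(s/√n) = (81.4 − 94)/(22.9/√25) = -2.751
df = n − 1 = 24
p-value = P(T ≤ -2.751) ≈ 0.006
Since p ≈ 0.006 < α = 0.1, reject H0; the data support H1.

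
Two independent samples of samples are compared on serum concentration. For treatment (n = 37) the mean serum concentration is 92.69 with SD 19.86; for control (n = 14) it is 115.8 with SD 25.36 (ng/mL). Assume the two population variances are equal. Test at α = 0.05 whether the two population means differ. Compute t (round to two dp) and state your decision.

Let group 1 = treatment, group 2 = control. H0: μ_1 = μ_2; H1: μ_1 ≠ μ_2 (two-sample pooled-variance t-test, two-sided).
s_p² = [(37−1)·19.86² + (14−1)·25.36²]/(37+14−2) = 460.404
t = (92.69 − 115.8)/√[460.404·(1/37 + 1/14)] = -3.43
df = n₁ + n₂ − 2 = 49
Two-sided p-value ≈ 0.001
Since p ≈ 0.001 < α = 0.05, reject H0; the data support H1.

t = -3.43; reject H0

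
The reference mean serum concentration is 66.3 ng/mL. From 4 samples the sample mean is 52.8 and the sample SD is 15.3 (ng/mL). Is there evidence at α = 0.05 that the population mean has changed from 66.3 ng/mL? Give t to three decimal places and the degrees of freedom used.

t = -1.765, df = 3

H0: μ = 66.3; H1: μ ≠ 66.3 (one-sample t-test, two-sided).
t = (x̄ − μ₀)/(s/√n) = (52.8 − 66.3)/(15.3/√4) = -1.765
df = n − 1 = 3
Two-sided p-value ≈ 0.176
Since p ≈ 0.176 > α = 0.05, fail to reject H0; the evidence is not statistically significant.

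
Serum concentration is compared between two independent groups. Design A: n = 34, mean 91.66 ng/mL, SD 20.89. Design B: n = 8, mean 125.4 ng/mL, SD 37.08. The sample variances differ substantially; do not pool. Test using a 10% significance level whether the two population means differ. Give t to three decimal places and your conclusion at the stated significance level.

t = -2.483; reject H0

Let group 1 = design A, group 2 = design B. H0: μ_1 = μ_2; H1: μ_1 ≠ μ_2 (Welch's two-sample t-test, two-sided).
t = (x̄_1 − x̄_2)/√(s_1²/n_1 + s_2²/n_2) = (91.66 − 125.4)/√(20.89²/34 + 37.08²/8) = -2.483
Welch–Satterthwaite df ≈ 8.08
Two-sided p-value ≈ 0.0377
Since p ≈ 0.0377 < α = 0.1, reject H0; the evidence is statistically significant.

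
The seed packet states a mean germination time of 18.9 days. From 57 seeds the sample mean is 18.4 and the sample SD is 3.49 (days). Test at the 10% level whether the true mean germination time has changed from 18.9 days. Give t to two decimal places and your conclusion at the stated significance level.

t = -1.08; fail to reject H0

H0: μ = 18.9; H1: μ ≠ 18.9 (one-sample t-test, two-sided).
t = (x̄ − μ₀)/(s/√n) = (18.4 − 18.9)/(3.49/√57) = -1.08
df = n − 1 = 56
Two-sided p-value ≈ 0.284
Since p ≈ 0.284 > α = 0.1, fail to reject H0; the evidence is not statistically significant.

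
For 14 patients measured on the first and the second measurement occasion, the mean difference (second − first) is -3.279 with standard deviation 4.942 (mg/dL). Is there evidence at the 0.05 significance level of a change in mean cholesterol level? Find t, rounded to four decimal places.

H0: μ_d = 0; H1: μ_d ≠ 0 (paired t-test on the differences, two-sided).
t = d̄/(s_d/√n) = -3.279/(4.942/√14) = -2.4826
df = n − 1 = 13
Two-sided p-value ≈ 0.0275
Since p ≈ 0.0275 < α = 0.05, reject H0; the data support H1.

-2.4826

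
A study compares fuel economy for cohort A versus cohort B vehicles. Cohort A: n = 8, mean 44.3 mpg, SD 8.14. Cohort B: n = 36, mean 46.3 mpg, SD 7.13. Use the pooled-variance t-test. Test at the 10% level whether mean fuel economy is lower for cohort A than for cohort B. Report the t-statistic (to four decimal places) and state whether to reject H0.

t = -0.7002; fail to reject H0

Let group 1 = cohort A, group 2 = cohort B. H0: μ_1 = μ_2; H1: μ_1 < μ_2 (two-sample pooled-variance t-test, left-tailed).
s_p² = [(8−1)·8.14² + (36−1)·7.13²]/(8+36−2) = 53.4074
t = (44.3 − 46.3)/√[53.4074·(1/8 + 1/36)] = -0.7002
df = n₁ + n₂ − 2 = 42
p-value = P(T ≤ -0.7002) ≈ 0.2438
Since p ≈ 0.2438 > α = 0.1, fail to reject H0; the evidence is not statistically significant.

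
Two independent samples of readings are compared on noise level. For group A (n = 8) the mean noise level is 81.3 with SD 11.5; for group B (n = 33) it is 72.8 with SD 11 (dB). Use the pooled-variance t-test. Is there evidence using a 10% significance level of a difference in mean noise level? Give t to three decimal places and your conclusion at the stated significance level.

Let group 1 = group A, group 2 = group B. H0: μ_1 = μ_2; H1: μ_1 ≠ μ_2 (two-sample pooled-variance t-test, two-sided).
s_p² = [(8−1)·11.5² + (33−1)·11²]/(8+33−2) = 123.019
t = (81.3 − 72.8)/√[123.019·(1/8 + 1/33)] = 1.945
df = n₁ + n₂ − 2 = 39
Two-sided p-value ≈ 0.059
Since p ≈ 0.059 < α = 0.1, reject H0; the data support H1.

t = 1.945; reject H0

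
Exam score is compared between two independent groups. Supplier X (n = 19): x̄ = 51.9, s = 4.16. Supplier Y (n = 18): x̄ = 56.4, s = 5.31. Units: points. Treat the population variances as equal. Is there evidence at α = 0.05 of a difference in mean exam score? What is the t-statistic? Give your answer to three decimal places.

Let group 1 = supplier X, group 2 = supplier Y. H0: μ_1 = μ_2; H1: μ_1 ≠ μ_2 (two-sample pooled-variance t-test, two-sided).
s_p² = [(19−1)·4.16² + (18−1)·5.31²]/(19+18−2) = 22.5953
t = (51.9 − 56.4)/√[22.5953·(1/19 + 1/18)] = -2.878
df = n₁ + n₂ − 2 = 35
Two-sided p-value ≈ 0.007
Since p ≈ 0.007 < α = 0.05, reject H0; the data support H1.

-2.878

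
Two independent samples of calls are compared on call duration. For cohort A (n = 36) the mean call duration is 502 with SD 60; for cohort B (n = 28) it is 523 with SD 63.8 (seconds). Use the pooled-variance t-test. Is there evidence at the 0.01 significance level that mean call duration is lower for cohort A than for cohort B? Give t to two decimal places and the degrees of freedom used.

t = -1.35, df = 62

Let group 1 = cohort A, group 2 = cohort B. H0: μ_1 = μ_2; H1: μ_1 < μ_2 (two-sample pooled-variance t-test, left-tailed).
s_p² = [(36−1)·60² + (28−1)·63.8²]/(36+28−2) = 3804.87
t = (502 − 523)/√[3804.87·(1/36 + 1/28)] = -1.35
df = n₁ + n₂ − 2 = 62
p-value = P(T ≤ -1.35) ≈ 0.0908
Since p ≈ 0.0908 > α = 0.01, fail to reject H0; the data do not provide sufficient evidence against H0.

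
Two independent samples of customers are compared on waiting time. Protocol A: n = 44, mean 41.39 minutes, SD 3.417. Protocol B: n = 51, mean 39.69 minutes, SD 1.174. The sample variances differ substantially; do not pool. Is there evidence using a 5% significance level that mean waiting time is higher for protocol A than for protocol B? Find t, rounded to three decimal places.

Let group 1 = protocol A, group 2 = protocol B. H0: μ_1 = μ_2; H1: μ_1 > μ_2 (Welch's two-sample t-test, right-tailed).
t = (x̄_1 − x̄_2)/√(s_1²/n_1 + s_2²/n_2) = (41.39 − 39.69)/√(3.417²/44 + 1.174²/51) = 3.144
Welch–Satterthwaite df ≈ 51.74
p-value = P(T ≥ 3.144) ≈ 0.001
Since p ≈ 0.001 < α = 0.05, reject H0; the evidence is statistically significant.

3.144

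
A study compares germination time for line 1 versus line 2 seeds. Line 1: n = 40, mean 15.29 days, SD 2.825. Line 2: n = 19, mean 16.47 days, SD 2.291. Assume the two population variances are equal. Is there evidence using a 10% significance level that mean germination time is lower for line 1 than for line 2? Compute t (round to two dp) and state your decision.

Let group 1 = line 1, group 2 = line 2. H0: μ_1 = μ_2; H1: μ_1 < μ_2 (two-sample pooled-variance t-test, left-tailed).
s_p² = [(40−1)·2.825² + (19−1)·2.291²]/(40+19−2) = 7.11791
t = (15.29 − 16.47)/√[7.11791·(1/40 + 1/19)] = -1.59
df = n₁ + n₂ − 2 = 57
p-value = P(T ≤ -1.59) ≈ 0.059
Since p ≈ 0.059 < α = 0.1, reject H0; the evidence is statistically significant.

t = -1.59; reject H0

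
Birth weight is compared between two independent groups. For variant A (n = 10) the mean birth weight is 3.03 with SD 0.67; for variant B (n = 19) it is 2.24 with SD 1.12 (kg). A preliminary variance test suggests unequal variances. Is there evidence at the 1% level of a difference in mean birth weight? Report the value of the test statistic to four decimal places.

2.3721

Let group 1 = variant A, group 2 = variant B. H0: μ_1 = μ_2; H1: μ_1 ≠ μ_2 (Welch's two-sample t-test, two-sided).
t = (x̄_1 − x̄_2)/√(s_1²/n_1 + s_2²/n_2) = (3.03 − 2.24)/√(0.67²/10 + 1.12²/19) = 2.3721
Welch–Satterthwaite df ≈ 26.39
Two-sided p-value ≈ 0.025
Since p ≈ 0.025 > α = 0.01, fail to reject H0; the data do not provide sufficient evidence against H0.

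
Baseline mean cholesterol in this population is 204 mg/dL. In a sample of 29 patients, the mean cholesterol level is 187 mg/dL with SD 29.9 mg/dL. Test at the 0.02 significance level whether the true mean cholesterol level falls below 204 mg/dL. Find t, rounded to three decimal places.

H0: μ = 204; H1: μ < 204 (one-sample t-test, left-tailed).
t = (x̄ − μ₀)/(s/√n) = (187 − 204)/(29.9/√29) = -3.062
df = n − 1 = 28
p-value = P(T ≤ -3.062) ≈ 0.002
Since p ≈ 0.002 < α = 0.02, reject H0; the evidence is statistically significant.

-3.062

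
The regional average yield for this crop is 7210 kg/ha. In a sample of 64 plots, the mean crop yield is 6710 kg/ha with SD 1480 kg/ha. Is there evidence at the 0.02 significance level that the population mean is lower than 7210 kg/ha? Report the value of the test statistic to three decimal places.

-2.703

H0: μ = 7210; H1: μ < 7210 (one-sample t-test, left-tailed).
t = (x̄ − μ₀)/(s/√n) = (6710 − 7210)/(1480/√64) = -2.703
df = n − 1 = 63
p-value = P(T ≤ -2.703) ≈ 0.004
Since p ≈ 0.004 < α = 0.02, reject H0; the data support H1.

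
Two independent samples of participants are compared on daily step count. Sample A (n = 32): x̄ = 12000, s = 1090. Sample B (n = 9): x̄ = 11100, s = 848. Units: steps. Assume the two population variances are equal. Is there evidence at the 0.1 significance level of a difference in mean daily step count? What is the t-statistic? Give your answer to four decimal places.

2.2827

Let group 1 = sample A, group 2 = sample B. H0: μ_1 = μ_2; H1: μ_1 ≠ μ_2 (two-sample pooled-variance t-test, two-sided).
s_p² = [(32−1)·1090² + (9−1)·848²]/(32+9−2) = 1091900
t = (12000 − 11100)/√[1091900·(1/32 + 1/9)] = 2.2827
df = n₁ + n₂ − 2 = 39
Two-sided p-value ≈ 0.028
Since p ≈ 0.028 < α = 0.1, reject H0; the data support H1.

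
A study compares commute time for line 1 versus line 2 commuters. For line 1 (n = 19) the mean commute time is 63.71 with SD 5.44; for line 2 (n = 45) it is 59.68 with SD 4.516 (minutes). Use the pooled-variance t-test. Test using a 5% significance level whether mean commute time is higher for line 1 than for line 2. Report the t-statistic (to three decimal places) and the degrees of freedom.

t = 3.067, df = 62

Let group 1 = line 1, group 2 = line 2. H0: μ_1 = μ_2; H1: μ_1 > μ_2 (two-sample pooled-variance t-test, right-tailed).
s_p² = [(19−1)·5.44² + (45−1)·4.516²]/(19+45−2) = 23.065
t = (63.71 − 59.68)/√[23.065·(1/19 + 1/45)] = 3.067
df = n₁ + n₂ − 2 = 62
p-value = P(T ≥ 3.067) ≈ 0.0016
Since p ≈ 0.0016 < α = 0.05, reject H0; the evidence is statistically significant.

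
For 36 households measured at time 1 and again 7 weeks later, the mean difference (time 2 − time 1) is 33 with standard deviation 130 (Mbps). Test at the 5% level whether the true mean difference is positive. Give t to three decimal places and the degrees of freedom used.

H0: μ_d = 0; H1: μ_d > 0 (paired t-test on the differences, right-tailed).
t = d̄/(s_d/√n) = 33/(130/√36) = 1.523
df = n − 1 = 35
p-value = P(T ≥ 1.523) ≈ 0.068
Since p ≈ 0.068 > α = 0.05, fail to reject H0; the evidence is not statistically significant.

t = 1.523, df = 35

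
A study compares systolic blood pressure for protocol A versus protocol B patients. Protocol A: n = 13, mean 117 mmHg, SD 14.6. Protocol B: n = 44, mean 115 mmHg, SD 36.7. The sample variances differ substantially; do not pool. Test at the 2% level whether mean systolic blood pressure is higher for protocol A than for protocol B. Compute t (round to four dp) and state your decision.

t = 0.2917; fail to reject H0

Let group 1 = protocol A, group 2 = protocol B. H0: μ_1 = μ_2; H1: μ_1 > μ_2 (Welch's two-sample t-test, right-tailed).
t = (x̄_1 − x̄_2)/√(s_1²/n_1 + s_2²/n_2) = (117 − 115)/√(14.6²/13 + 36.7²/44) = 0.2917
Welch–Satterthwaite df ≈ 50.00
p-value = P(T ≥ 0.2917) ≈ 0.3859
Since p ≈ 0.3859 > α = 0.02, fail to reject H0; the evidence is not statistically significant.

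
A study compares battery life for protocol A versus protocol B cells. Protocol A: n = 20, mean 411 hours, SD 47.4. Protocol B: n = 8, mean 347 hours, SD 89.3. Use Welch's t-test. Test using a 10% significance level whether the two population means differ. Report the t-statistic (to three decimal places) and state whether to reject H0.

t = 1.922; reject H0

Let group 1 = protocol A, group 2 = protocol B. H0: μ_1 = μ_2; H1: μ_1 ≠ μ_2 (Welch's two-sample t-test, two-sided).
t = (x̄_1 − x̄_2)/√(s_1²/n_1 + s_2²/n_2) = (411 − 347)/√(47.4²/20 + 89.3²/8) = 1.922
Welch–Satterthwaite df ≈ 8.63
Two-sided p-value ≈ 0.088
Since p ≈ 0.088 < α = 0.1, reject H0; the evidence is statistically significant.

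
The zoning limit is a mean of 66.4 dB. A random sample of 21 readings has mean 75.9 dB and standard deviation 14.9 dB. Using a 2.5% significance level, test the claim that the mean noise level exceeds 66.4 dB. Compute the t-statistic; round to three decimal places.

2.922

H0: μ = 66.4; H1: μ > 66.4 (one-sample t-test, right-tailed).
t = (x̄ − μ₀)/(s/√n) = (75.9 − 66.4)/(14.9/√21) = 2.922
df = n − 1 = 20
p-value = P(T ≥ 2.922) ≈ 0.0042
Since p ≈ 0.0042 < α = 0.025, reject H0; the data support H1.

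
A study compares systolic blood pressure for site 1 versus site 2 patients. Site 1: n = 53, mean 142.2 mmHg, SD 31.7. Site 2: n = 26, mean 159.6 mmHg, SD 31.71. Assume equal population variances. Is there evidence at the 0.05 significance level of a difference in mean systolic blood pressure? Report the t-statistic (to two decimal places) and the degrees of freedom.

t = -2.29, df = 77

Let group 1 = site 1, group 2 = site 2. H0: μ_1 = μ_2; H1: μ_1 ≠ μ_2 (two-sample pooled-variance t-test, two-sided).
s_p² = [(53−1)·31.7² + (26−1)·31.71²]/(53+26−2) = 1005.1
t = (142.2 − 159.6)/√[1005.1·(1/53 + 1/26)] = -2.29
df = n₁ + n₂ − 2 = 77
Two-sided p-value ≈ 0.0246
Since p ≈ 0.0246 < α = 0.05, reject H0; the data support H1.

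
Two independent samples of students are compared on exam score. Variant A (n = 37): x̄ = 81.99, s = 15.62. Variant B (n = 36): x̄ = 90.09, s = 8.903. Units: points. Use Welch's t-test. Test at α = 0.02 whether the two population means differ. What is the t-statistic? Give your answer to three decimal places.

-2.731

Let group 1 = variant A, group 2 = variant B. H0: μ_1 = μ_2; H1: μ_1 ≠ μ_2 (Welch's two-sample t-test, two-sided).
t = (x̄_1 − x̄_2)/√(s_1²/n_1 + s_2²/n_2) = (81.99 − 90.09)/√(15.62²/37 + 8.903²/36) = -2.731
Welch–Satterthwaite df ≈ 57.46
Two-sided p-value ≈ 0.0084
Since p ≈ 0.0084 < α = 0.02, reject H0; the data support H1.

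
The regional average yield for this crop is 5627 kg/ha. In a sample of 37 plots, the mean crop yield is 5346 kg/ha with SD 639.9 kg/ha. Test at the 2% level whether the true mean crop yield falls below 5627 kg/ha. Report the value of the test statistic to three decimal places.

-2.671

H0: μ = 5627; H1: μ < 5627 (one-sample t-test, left-tailed).
t = (x̄ − μ₀)/(s/√n) = (5346 − 5627)/(639.9/√37) = -2.671
df = n − 1 = 36
p-value = P(T ≤ -2.671) ≈ 0.0056
Since p ≈ 0.0056 < α = 0.02, reject H0; the evidence is statistically significant.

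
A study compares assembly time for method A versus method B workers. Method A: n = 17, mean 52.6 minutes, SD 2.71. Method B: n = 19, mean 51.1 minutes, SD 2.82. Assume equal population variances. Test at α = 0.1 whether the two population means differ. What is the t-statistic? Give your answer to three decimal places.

1.623

Let group 1 = method A, group 2 = method B. H0: μ_1 = μ_2; H1: μ_1 ≠ μ_2 (two-sample pooled-variance t-test, two-sided).
s_p² = [(17−1)·2.71² + (19−1)·2.82²]/(17+19−2) = 7.66614
t = (52.6 − 51.1)/√[7.66614·(1/17 + 1/19)] = 1.623
df = n₁ + n₂ − 2 = 34
Two-sided p-value ≈ 0.114
Since p ≈ 0.114 > α = 0.1, fail to reject H0; the evidence is not statistically significant.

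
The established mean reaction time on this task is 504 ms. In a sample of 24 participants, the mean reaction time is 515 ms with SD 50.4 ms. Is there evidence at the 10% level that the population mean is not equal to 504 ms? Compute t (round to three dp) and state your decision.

H0: μ = 504; H1: μ ≠ 504 (one-sample t-test, two-sided).
t = (x̄ − μ₀)/(s/√n) = (515 − 504)/(50.4/√24) = 1.069
df = n − 1 = 23
Two-sided p-value ≈ 0.2961
Since p ≈ 0.2961 > α = 0.1, fail to reject H0; the data do not provide sufficient evidence against H0.

t = 1.069; fail to reject H0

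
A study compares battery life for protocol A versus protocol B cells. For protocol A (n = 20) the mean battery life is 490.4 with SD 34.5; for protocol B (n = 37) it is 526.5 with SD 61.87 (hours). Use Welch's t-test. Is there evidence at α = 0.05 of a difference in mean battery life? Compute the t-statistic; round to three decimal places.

-2.828

Let group 1 = protocol A, group 2 = protocol B. H0: μ_1 = μ_2; H1: μ_1 ≠ μ_2 (Welch's two-sample t-test, two-sided).
t = (x̄_1 − x̄_2)/√(s_1²/n_1 + s_2²/n_2) = (490.4 − 526.5)/√(34.5²/20 + 61.87²/37) = -2.828
Welch–Satterthwaite df ≈ 54.91
Two-sided p-value ≈ 0.0065
Since p ≈ 0.0065 < α = 0.05, reject H0; the data support H1.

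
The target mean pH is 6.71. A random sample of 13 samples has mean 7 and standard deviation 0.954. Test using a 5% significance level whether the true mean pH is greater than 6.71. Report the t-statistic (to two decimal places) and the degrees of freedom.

t = 1.10, df = 12

H0: μ = 6.71; H1: μ > 6.71 (one-sample t-test, right-tailed).
t = (x̄ − μ₀)/(s/√n) = (7 − 6.71)/(0.954/√13) = 1.10
df = n − 1 = 12
p-value = P(T ≥ 1.10) ≈ 0.147
Since p ≈ 0.147 > α = 0.05, fail to reject H0; the data do not provide sufficient evidence against H0.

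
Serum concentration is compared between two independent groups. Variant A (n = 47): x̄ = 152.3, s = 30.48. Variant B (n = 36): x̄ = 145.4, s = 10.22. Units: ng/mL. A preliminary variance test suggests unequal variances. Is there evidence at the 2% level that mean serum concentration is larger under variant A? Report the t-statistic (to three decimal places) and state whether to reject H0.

t = 1.449; fail to reject H0

Let group 1 = variant A, group 2 = variant B. H0: μ_1 = μ_2; H1: μ_1 > μ_2 (Welch's two-sample t-test, right-tailed).
t = (x̄_1 − x̄_2)/√(s_1²/n_1 + s_2²/n_2) = (152.3 − 145.4)/√(30.48²/47 + 10.22²/36) = 1.449
Welch–Satterthwaite df ≈ 58.83
p-value = P(T ≥ 1.449) ≈ 0.0763
Since p ≈ 0.0763 > α = 0.02, fail to reject H0; the data do not provide sufficient evidence against H0.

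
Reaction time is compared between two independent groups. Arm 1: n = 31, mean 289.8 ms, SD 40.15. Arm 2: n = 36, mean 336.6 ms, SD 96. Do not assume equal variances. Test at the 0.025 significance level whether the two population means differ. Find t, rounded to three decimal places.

Let group 1 = arm 1, group 2 = arm 2. H0: μ_1 = μ_2; H1: μ_1 ≠ μ_2 (Welch's two-sample t-test, two-sided).
t = (x̄_1 − x̄_2)/√(s_1²/n_1 + s_2²/n_2) = (289.8 − 336.6)/√(40.15²/31 + 96²/36) = -2.667
Welch–Satterthwaite df ≈ 48.34
Two-sided p-value ≈ 0.0104
Since p ≈ 0.0104 < α = 0.025, reject H0; the data support H1.

-2.667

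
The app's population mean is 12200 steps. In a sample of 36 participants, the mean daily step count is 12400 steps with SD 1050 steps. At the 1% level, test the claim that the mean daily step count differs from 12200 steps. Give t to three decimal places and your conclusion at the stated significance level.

H0: μ = 12200; H1: μ ≠ 12200 (one-sample t-test, two-sided).
t = (x̄ − μ₀)/(s/√n) = (12400 − 12200)/(1050/√36) = 1.143
df = n − 1 = 35
Two-sided p-value ≈ 0.261
Since p ≈ 0.261 > α = 0.01, fail to reject H0; the data do not provide sufficient evidence against H0.

t = 1.143; fail to reject H0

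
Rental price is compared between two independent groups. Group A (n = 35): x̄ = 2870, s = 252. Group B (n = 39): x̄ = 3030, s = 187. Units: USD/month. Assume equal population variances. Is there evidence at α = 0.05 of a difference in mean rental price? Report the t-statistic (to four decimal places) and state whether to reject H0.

t = -3.1221; reject H0

Let group 1 = group A, group 2 = group B. H0: μ_1 = μ_2; H1: μ_1 ≠ μ_2 (two-sample pooled-variance t-test, two-sided).
s_p² = [(35−1)·252² + (39−1)·187²]/(35+39−2) = 48443.9
t = (2870 − 3030)/√[48443.9·(1/35 + 1/39)] = -3.1221
df = n₁ + n₂ − 2 = 72
Two-sided p-value ≈ 0.0026
Since p ≈ 0.0026 < α = 0.05, reject H0; the evidence is statistically significant.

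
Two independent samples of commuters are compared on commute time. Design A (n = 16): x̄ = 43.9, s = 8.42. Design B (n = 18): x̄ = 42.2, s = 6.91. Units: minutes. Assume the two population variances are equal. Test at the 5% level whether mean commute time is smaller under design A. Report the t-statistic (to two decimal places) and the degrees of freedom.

t = 0.65, df = 32

Let group 1 = design A, group 2 = design B. H0: μ_1 = μ_2; H1: μ_1 < μ_2 (two-sample pooled-variance t-test, left-tailed).
s_p² = [(16−1)·8.42² + (18−1)·6.91²]/(16+18−2) = 58.5989
t = (43.9 − 42.2)/√[58.5989·(1/16 + 1/18)] = 0.65
df = n₁ + n₂ − 2 = 32
p-value = P(T ≤ 0.65) ≈ 0.7387
Since p ≈ 0.7387 > α = 0.05, fail to reject H0; the data do not provide sufficient evidence against H0.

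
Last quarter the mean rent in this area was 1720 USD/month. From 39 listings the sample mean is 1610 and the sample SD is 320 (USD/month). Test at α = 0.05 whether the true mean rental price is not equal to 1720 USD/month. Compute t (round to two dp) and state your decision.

H0: μ = 1720; H1: μ ≠ 1720 (one-sample t-test, two-sided).
t = (x̄ − μ₀)/(s/√n) = (1610 − 1720)/(320/√39) = -2.15
df = n − 1 = 38
Two-sided p-value ≈ 0.038
Since p ≈ 0.038 < α = 0.05, reject H0; the evidence is statistically significant.

t = -2.15; reject H0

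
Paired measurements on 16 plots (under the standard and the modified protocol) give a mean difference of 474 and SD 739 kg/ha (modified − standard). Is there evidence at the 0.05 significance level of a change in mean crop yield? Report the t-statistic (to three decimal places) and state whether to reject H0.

t = 2.566; reject H0

H0: μ_d = 0; H1: μ_d ≠ 0 (paired t-test on the differences, two-sided).
t = d̄/(s_d/√n) = 474/(739/√16) = 2.566
df = n − 1 = 15
Two-sided p-value ≈ 0.0215
Since p ≈ 0.0215 < α = 0.05, reject H0; the evidence is statistically significant.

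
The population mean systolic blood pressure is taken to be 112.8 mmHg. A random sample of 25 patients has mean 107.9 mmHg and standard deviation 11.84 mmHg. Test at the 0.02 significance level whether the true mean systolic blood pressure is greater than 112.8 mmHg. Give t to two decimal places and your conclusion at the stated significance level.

t = -2.07; fail to reject H0

H0: μ = 112.8; H1: μ > 112.8 (one-sample t-test, right-tailed).
t = (x̄ − μ₀)/(s/√n) = (107.9 − 112.8)/(11.84/√25) = -2.07
df = n − 1 = 24
p-value = P(T ≥ -2.07) ≈ 0.975
Since p ≈ 0.975 > α = 0.02, fail to reject H0; the data do not provide sufficient evidence against H0.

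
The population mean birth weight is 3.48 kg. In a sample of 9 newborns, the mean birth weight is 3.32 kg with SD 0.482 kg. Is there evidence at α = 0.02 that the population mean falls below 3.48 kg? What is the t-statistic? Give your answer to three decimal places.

-0.996

H0: μ = 3.48; H1: μ < 3.48 (one-sample t-test, left-tailed).
t = (x̄ − μ₀)/(s/√n) = (3.32 − 3.48)/(0.482/√9) = -0.996
df = n − 1 = 8
p-value = P(T ≤ -0.996) ≈ 0.1742
Since p ≈ 0.1742 > α = 0.02, fail to reject H0; the evidence is not statistically significant.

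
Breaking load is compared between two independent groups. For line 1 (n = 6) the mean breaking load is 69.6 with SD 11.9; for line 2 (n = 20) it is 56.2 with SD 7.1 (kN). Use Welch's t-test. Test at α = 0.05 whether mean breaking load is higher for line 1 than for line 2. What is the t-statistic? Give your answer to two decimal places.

2.62

Let group 1 = line 1, group 2 = line 2. H0: μ_1 = μ_2; H1: μ_1 > μ_2 (Welch's two-sample t-test, right-tailed).
t = (x̄_1 − x̄_2)/√(s_1²/n_1 + s_2²/n_2) = (69.6 − 56.2)/√(11.9²/6 + 7.1²/20) = 2.62
Welch–Satterthwaite df ≈ 6.11
p-value = P(T ≥ 2.62) ≈ 0.0194
Since p ≈ 0.0194 < α = 0.05, reject H0; the evidence is statistically significant.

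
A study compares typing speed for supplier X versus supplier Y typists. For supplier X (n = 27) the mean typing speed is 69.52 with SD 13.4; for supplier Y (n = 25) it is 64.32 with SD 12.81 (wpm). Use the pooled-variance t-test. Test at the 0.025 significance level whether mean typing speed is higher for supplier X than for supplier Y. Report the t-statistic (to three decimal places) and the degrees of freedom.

t = 1.428, df = 50

Let group 1 = supplier X, group 2 = supplier Y. H0: μ_1 = μ_2; H1: μ_1 > μ_2 (two-sample pooled-variance t-test, right-tailed).
s_p² = [(27−1)·13.4² + (25−1)·12.81²]/(27+25−2) = 172.137
t = (69.52 − 64.32)/√[172.137·(1/27 + 1/25)] = 1.428
df = n₁ + n₂ − 2 = 50
p-value = P(T ≥ 1.428) ≈ 0.0798
Since p ≈ 0.0798 > α = 0.025, fail to reject H0; the evidence is not statistically significant.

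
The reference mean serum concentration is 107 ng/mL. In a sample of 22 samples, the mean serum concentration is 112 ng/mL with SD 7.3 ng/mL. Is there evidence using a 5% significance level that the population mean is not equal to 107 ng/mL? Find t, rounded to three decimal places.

H0: μ = 107; H1: μ ≠ 107 (one-sample t-test, two-sided).
t = (x̄ − μ₀)/(s/√n) = (112 − 107)/(7.3/√22) = 3.213
df = n − 1 = 21
Two-sided p-value ≈ 0.004
Since p ≈ 0.004 < α = 0.05, reject H0; the evidence is statistically significant.

3.213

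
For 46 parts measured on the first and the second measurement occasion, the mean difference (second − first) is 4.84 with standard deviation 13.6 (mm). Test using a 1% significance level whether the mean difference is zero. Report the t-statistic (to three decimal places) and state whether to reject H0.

t = 2.414; fail to reject H0

H0: μ_d = 0; H1: μ_d ≠ 0 (paired t-test on the differences, two-sided).
t = d̄/(s_d/√n) = 4.84/(13.6/√46) = 2.414
df = n − 1 = 45
Two-sided p-value ≈ 0.0199
Since p ≈ 0.0199 > α = 0.01, fail to reject H0; the data do not provide sufficient evidence against H0.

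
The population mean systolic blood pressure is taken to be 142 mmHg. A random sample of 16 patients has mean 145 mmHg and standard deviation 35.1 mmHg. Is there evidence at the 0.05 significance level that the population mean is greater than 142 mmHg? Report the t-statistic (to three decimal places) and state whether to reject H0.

t = 0.342; fail to reject H0

H0: μ = 142; H1: μ > 142 (one-sample t-test, right-tailed).
t = (x̄ − μ₀)/(s/√n) = (145 − 142)/(35.1/√16) = 0.342
df = n − 1 = 15
p-value = P(T ≥ 0.342) ≈ 0.3686
Since p ≈ 0.3686 > α = 0.05, fail to reject H0; the data do not provide sufficient evidence against H0.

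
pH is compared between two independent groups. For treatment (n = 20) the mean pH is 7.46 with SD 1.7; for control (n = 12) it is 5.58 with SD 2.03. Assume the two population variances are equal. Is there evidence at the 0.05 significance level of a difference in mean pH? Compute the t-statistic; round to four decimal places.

Let group 1 = treatment, group 2 = control. H0: μ_1 = μ_2; H1: μ_1 ≠ μ_2 (two-sample pooled-variance t-test, two-sided).
s_p² = [(20−1)·1.7² + (12−1)·2.03²]/(20+12−2) = 3.34133
t = (7.46 − 5.58)/√[3.34133·(1/20 + 1/12)] = 2.8166
df = n₁ + n₂ − 2 = 30
Two-sided p-value ≈ 0.008
Since p ≈ 0.008 < α = 0.05, reject H0; the data support H1.

2.8166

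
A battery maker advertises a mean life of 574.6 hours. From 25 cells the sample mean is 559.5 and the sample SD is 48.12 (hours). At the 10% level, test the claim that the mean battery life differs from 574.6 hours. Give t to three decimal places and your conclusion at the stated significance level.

t = -1.569; fail to reject H0

H0: μ = 574.6; H1: μ ≠ 574.6 (one-sample t-test, two-sided).
t = (x̄ − μ₀)/(s/√n) = (559.5 − 574.6)/(48.12/√25) = -1.569
df = n − 1 = 24
Two-sided p-value ≈ 0.1297
Since p ≈ 0.1297 > α = 0.1, fail to reject H0; the evidence is not statistically significant.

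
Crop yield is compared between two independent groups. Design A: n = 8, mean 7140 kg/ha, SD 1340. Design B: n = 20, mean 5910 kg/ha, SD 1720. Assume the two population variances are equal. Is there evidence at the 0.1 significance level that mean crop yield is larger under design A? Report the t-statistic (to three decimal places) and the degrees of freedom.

Let group 1 = design A, group 2 = design B. H0: μ_1 = μ_2; H1: μ_1 > μ_2 (two-sample pooled-variance t-test, right-tailed).
s_p² = [(8−1)·1340² + (20−1)·1720²]/(8+20−2) = 2645340
t = (7140 − 5910)/√[2645340·(1/8 + 1/20)] = 1.808
df = n₁ + n₂ − 2 = 26
p-value = P(T ≥ 1.808) ≈ 0.041
Since p ≈ 0.041 < α = 0.1, reject H0; the data support H1.

t = 1.808, df = 26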